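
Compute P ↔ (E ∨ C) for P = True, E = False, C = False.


P = True, E = False, C = False
Step 1: E ∨ C = False OR False = False
Step 2: P ↔ (False): true when both sides have same truth value.
Result: True ↔ False = False

False


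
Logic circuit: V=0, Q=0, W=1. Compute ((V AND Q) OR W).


V AND Q = 0&0 = 0
0 OR 1 = 1

1


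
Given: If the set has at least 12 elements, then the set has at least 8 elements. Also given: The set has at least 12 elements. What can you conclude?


Modus ponens: P → Q, P ⊢ Q
P: the set has at least 12 elements
Q: the set has at least 8 elements
We have P → Q and P is true.
By modus ponens, Q must be true.

The set has at least 8 elements


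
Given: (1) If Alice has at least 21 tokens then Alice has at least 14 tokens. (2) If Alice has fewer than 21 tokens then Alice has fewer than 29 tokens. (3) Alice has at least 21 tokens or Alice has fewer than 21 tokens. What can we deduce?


Constructive dilemma: (P → Q) ∧ (R → S), P ∨ R ⊢ Q ∨ S
Premise 1: Alice has at least 21 tokens → Alice has at least 14 tokens
Premise 2: Alice has fewer than 21 tokens → Alice has fewer than 29 tokens
Premise 3: Alice has at least 21 tokens ∨ Alice has fewer than 21 tokens
Case 1: Assuming Alice has at least 21 tokens, then by Premise 1, Alice has at least 14 tokens.
Case 2: Assuming Alice has fewer than 21 tokens, then by Premise 2, Alice has fewer than 29 tokens.
Since one of Alice has at least 21 tokens or Alice has fewer than 21 tokens must hold, we get Alice has at least 14 tokens or Alice has fewer than 29 tokens.

Alice has at least 14 tokens or Alice has fewer than 29 tokens.


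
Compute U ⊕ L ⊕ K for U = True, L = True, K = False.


U = True, L = True, K = False
Step 1: U ⊕ L = True XOR True = False
Step 2: False ⊕ K = False XOR False = False
XOR is true when an odd number of operands are true.

False


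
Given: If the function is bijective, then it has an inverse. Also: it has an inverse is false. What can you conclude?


Modus tollens: P → Q, ¬Q ⊢ ¬P
P: the function is bijective
Q: it has an inverse
We have P → Q and Q is false.
By modus tollens, P must be false.

It is not the case that the function is bijective


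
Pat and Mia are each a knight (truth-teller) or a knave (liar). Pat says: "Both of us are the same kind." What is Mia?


Pat says: "Both of us are the same kind."
Case 1: Pat is a Knight (truth-teller)
  Statement is true → they ARE the same → Mia is also a Knight
Case 2: Pat is a Knave (liar)
  Statement is false → they are NOT the same → Mia is a Knight
In both cases, Mia is a Knight.

Knight


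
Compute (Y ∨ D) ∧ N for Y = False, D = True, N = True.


Y = False, D = True, N = True
Step 1: Y ∨ D = False OR True = True
Step 2: True ∧ N = True AND True = True
OR is true when at least one operand is true; AND requires both.

True


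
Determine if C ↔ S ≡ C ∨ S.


Expression 1: C ↔ S
Expression 2: C ∨ S
Truth table (C S | Expr1 Expr2):
  T T |   T     T
  T F |   F     T   ← differ
  F T |   F     T   ← differ
  F F |   T     F   ← differ
Counterexample: C=T, S=F gives Expr1 = F but Expr2 = T, so the expressions are NOT logically equivalent.

No


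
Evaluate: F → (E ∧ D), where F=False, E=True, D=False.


F = False, E = True, D = False
Expression: F → (E ∧ D)
Step 1: E ∧ D = True AND False = False
Step 2: F → (False) = False → False = True

True


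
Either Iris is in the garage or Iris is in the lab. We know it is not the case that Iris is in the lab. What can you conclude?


Disjunctive syllogism: P ∨ Q, ¬P ⊢ Q
Disjunction: Iris is in the garage ∨ Iris is in the lab
We know it is not the case that Iris is in the lab.
By disjunctive syllogism, the other disjunct must be true.

Iris is in the garage


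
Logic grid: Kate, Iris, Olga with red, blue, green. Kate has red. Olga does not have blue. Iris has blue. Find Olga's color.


From clues:
  Kate → red
  Iris → blue
By elimination, Olga gets the remaining.

green


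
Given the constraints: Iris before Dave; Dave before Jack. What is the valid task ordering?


Constraints: Iris before Dave; Dave before Jack
Method: repeatedly schedule the remaining task that has no remaining task required before it.
  Step 1: remaining {Iris, Jack, Dave}; every task except Iris still has a predecessor pending → schedule Iris.
  Step 2: remaining {Jack, Dave}; every task except Dave still has a predecessor pending → schedule Dave.
  Step 3: only Jack remains → schedule Jack.
Resulting order:

Iris → Dave → Jack


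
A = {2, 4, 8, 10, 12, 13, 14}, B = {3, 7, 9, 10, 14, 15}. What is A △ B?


A = {2, 4, 8, 10, 12, 13, 14}
B = {3, 7, 9, 10, 14, 15}
Operation: symmetric difference
In A only: [2, 4, 8, 12, 13], in B only: [3, 7, 9, 15]

{2, 3, 4, 7, 8, 9, 12, 13, 15}


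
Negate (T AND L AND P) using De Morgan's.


De Morgan's law: ¬(P ∧ Q ∧ R) ≡ ¬P ∨ ¬Q ∨ ¬R
¬(T ∧ L ∧ P) = ¬T ∨ ¬L ∨ ¬P

¬T ∨ ¬L ∨ ¬P


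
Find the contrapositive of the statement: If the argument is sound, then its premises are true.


Original: If the argument is sound, then its premises are true
Contrapositive: If ¬Q, then ¬P
Negate Q: not (its premises are true)
Negate P: not (the argument is sound)

If not (its premises are true), then not (the argument is sound).


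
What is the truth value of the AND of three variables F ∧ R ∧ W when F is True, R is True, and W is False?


F = True, R = True, W = False
Step 1: F ∧ R = True AND True = True
Step 2: (True) ∧ W = (True) AND False = False
AND is true only when ALL operands are true.

False


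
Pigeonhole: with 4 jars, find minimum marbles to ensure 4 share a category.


Pigeonhole: to guarantee k in one of n categories, need (k-1)×n + 1.
k = 4, n = 4
Minimum = (4-1) × 4 + 1 = 3 × 4 + 1

13


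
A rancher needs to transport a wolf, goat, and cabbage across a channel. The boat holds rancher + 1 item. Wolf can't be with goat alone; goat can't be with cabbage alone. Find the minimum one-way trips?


1. rancher+goat → 2. rancher ← 3. rancher+wolf → 4. rancher+goat ← 5. rancher+cabbage → 6. rancher ← 7. rancher+goat →
Minimum trips = 7

7


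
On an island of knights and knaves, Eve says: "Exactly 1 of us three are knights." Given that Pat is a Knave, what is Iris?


Eve claims exactly 1 knights among Eve, Pat, Iris.
Given: Pat is a Knave.

Case 1: Eve is a Knight (tells truth)
  Then exactly 1 of the three are knights.
  Counting Eve, Pat: 1 knight(s) so far. Need 0 more → Iris = Knave.
Case 2: Eve is a Knave (lies)
  Then the count is NOT 1.
  If Iris = Knight, count = 1 = 1 → claim would be true, contradicts lie.
  If Iris = Knave, count = 0 ≠ 1 → lie confirmed ✓

Iris is a Knave.

Knave


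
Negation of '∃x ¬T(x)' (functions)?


Original: ∃x ¬T(x)
Rule: ¬∀→∃, ¬∃→∀, negate predicate.
Negation: ∀x T(x)

∀x T(x)


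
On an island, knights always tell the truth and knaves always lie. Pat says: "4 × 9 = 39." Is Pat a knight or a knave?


Statement: "4 × 9 = 39."
Actual: 4 × 9 = 36
Claimed: 39
Statement is FALSE → Pat lies → Knave

Knave


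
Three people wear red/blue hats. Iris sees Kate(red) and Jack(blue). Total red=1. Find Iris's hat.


Total red = 1, seen red = 1
Own red = 1 - 1 = 0
Iris's hat is blue.

blue


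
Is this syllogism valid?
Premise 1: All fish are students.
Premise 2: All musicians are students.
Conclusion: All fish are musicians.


Premise 1: All fish are students.
Premise 2: All musicians are students.
Conclusion: All fish are musicians.
Fallacy: undistributed middle. students is predicate in both.
Counterexample: fish and musicians could be disjoint subsets of students.

Invalid


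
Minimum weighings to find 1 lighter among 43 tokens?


Each weighing has 3 outcomes (left heavy / balance / right heavy), so k weighings distinguish at most 3^k cases; splitting into three near-equal groups achieves this.
Need 3^k ≥ 43: 3^3 = 27 < 43 ≤ 3^4 = 81
k = ⌈log₃(43)⌉ = 4

4


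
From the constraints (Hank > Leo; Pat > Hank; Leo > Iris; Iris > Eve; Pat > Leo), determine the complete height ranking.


Constraints: Hank > Leo; Pat > Hank; Leo > Iris; Iris > Eve; Pat > Leo
Method: at each step, the next-highest is the one remaining person who never appears on the smaller side of a constraint between remaining people.
  Step 1: remaining {Leo, Pat, Eve, Iris, Hank}; on the smaller side: {Leo, Eve, Iris, Hank} → Pat is next (Pat > Hank; Pat > Leo).
  Step 2: remaining {Leo, Eve, Iris, Hank}; on the smaller side: {Leo, Eve, Iris} → Hank is next (Hank > Leo).
  Step 3: remaining {Leo, Eve, Iris}; on the smaller side: {Eve, Iris} → Leo is next (Leo > Iris).
  Step 4: remaining {Eve, Iris}; on the smaller side: {Eve} → Iris is next (Iris > Eve).
  Step 5: only Eve remains → lowest.
Final ranking (highest to lowest):

Pat > Hank > Leo > Iris > Eve


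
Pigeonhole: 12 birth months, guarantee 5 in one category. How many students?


Pigeonhole: to guarantee k in one of n categories, need (k-1)×n + 1.
k = 5, n = 12
Minimum = (5-1) × 12 + 1 = 4 × 12 + 1

49


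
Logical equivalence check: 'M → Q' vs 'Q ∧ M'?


Expression 1: M → Q
Expression 2: Q ∧ M
Truth table (M Q | Expr1 Expr2):
  T T |   T     T
  T F |   F     F
  F T |   T     F   ← differ
  F F |   T     F   ← differ
Counterexample: M=F, Q=T gives Expr1 = T but Expr2 = F, so the expressions are NOT logically equivalent.

No


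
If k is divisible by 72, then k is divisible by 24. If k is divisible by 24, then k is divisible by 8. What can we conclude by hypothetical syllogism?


Hypothetical syllogism: P → Q, Q → R ⊢ P → R
Premise 1: k is divisible by 72 → k is divisible by 24
Premise 2: k is divisible by 24 → k is divisible by 8
Chain the implications: the middle term (k is divisible by 24) links the two.
Conclusion: If k is divisible by 72, then k is divisible by 8.

If k is divisible by 72, then k is divisible by 8.


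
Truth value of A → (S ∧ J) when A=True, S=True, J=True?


A = True, S = True, J = True
Expression: A → (S ∧ J)
Step 1: S ∧ J = True AND True = True
Step 2: A → (True) = True → True = True

True


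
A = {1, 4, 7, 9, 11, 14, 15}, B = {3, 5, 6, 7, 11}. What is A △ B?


A = {1, 4, 7, 9, 11, 14, 15}
B = {3, 5, 6, 7, 11}
Operation: symmetric difference
In A only: [1, 4, 9, 14, 15], in B only: [3, 5, 6]

{1, 3, 4, 5, 6, 9, 14, 15}


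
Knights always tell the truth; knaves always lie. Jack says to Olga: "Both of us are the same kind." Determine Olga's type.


Jack says: "Both of us are the same kind."
Case 1: Jack is a Knight (truth-teller)
  Statement is true → they ARE the same → Olga is also a Knight
Case 2: Jack is a Knave (liar)
  Statement is false → they are NOT the same → Olga is a Knight
In both cases, Olga is a Knight.

Knight


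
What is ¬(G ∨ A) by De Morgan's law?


De Morgan's law: ¬(P ∨ Q) ≡ ¬P ∧ ¬Q
¬(G ∨ A) = ¬G ∧ ¬A

¬G ∧ ¬A


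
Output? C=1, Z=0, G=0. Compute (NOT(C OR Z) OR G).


C OR Z = 1
NOT(1) = 0
0 OR 0 = 0

0


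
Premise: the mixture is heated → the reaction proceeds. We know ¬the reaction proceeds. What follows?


Modus tollens: P → Q, ¬Q ⊢ ¬P
P: the mixture is heated
Q: the reaction proceeds
We have P → Q and Q is false.
By modus tollens, P must be false.

It is not the case that the mixture is heated


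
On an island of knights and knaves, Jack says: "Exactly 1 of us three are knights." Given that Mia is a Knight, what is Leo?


Jack claims exactly 1 knights among Jack, Mia, Leo.
Given: Mia is a Knight.

Case 1: Jack is a Knight (tells truth)
  Then exactly 1 of the three are knights.
  Counting Jack, Mia: 2 knight(s) so far. Need -1 more → impossible.
Case 2: Jack is a Knave (lies)
  Then the count is NOT 1.
  If Leo = Knave, count = 1 = 1 → claim would be true, contradicts lie.
  If Leo = Knight, count = 2 ≠ 1 → lie confirmed ✓

Leo is a Knight.

Knight


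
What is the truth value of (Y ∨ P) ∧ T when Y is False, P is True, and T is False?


Y = False, P = True, T = False
Step 1: Y ∨ P = False OR True = True
Step 2: True ∧ T = True AND False = False
OR is true when at least one operand is true; AND requires both.

False


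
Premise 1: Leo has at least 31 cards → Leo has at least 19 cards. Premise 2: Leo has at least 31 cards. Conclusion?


Modus ponens: P → Q, P ⊢ Q
P: Leo has at least 31 cards
Q: Leo has at least 19 cards
We have P → Q and P is true.
By modus ponens, Q must be true.

Leo has at least 19 cards


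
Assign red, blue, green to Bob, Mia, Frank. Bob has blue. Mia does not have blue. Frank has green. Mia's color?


From clues:
  Frank → green
  Bob → blue
By elimination, Mia gets the remaining.

red


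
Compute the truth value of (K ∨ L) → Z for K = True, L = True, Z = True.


K = True, L = True, Z = True
Step 1: K ∨ L = True OR True = True
Step 2: (True) → Z: false only when antecedent=True and Z=False.
Result: True

True


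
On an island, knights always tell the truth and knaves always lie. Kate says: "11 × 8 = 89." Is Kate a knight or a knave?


Statement: "11 × 8 = 89."
Actual: 11 × 8 = 88
Claimed: 89
Statement is FALSE → Kate lies → Knave

Knave


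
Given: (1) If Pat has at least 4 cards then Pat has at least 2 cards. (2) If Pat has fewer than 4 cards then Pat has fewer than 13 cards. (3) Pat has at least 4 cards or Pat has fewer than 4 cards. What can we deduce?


Constructive dilemma: (P → Q) ∧ (R → S), P ∨ R ⊢ Q ∨ S
Premise 1: Pat has at least 4 cards → Pat has at least 2 cards
Premise 2: Pat has fewer than 4 cards → Pat has fewer than 13 cards
Premise 3: Pat has at least 4 cards ∨ Pat has fewer than 4 cards
Case 1: Assuming Pat has at least 4 cards, then by Premise 1, Pat has at least 2 cards.
Case 2: Assuming Pat has fewer than 4 cards, then by Premise 2, Pat has fewer than 13 cards.
Since one of Pat has at least 4 cards or Pat has fewer than 4 cards must hold, we get Pat has at least 2 cards or Pat has fewer than 13 cards.

Pat has at least 2 cards or Pat has fewer than 13 cards.


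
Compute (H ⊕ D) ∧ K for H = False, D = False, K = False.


H = False, D = False, K = False
Step 1: H ⊕ D = False XOR False = False
Step 2: False ∧ K = False AND False = False
XOR true when exactly one of H,D is true; then AND with K.

False


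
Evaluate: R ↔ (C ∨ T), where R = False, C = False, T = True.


R = False, C = False, T = True
Step 1: C ∨ T = False OR True = True
Step 2: R ↔ (True): true when both sides have same truth value.
Result: False ↔ True = False

False


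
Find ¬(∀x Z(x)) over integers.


Original: ∀x Z(x)
Rule: ¬∀→∃, ¬∃→∀, negate predicate.
Negation: ∃x ¬Z(x)

∃x ¬Z(x)


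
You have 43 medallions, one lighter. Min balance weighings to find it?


Each weighing has 3 outcomes (left heavy / balance / right heavy), so k weighings distinguish at most 3^k cases; splitting into three near-equal groups achieves this.
Need 3^k ≥ 43: 3^3 = 27 < 43 ≤ 3^4 = 81
k = ⌈log₃(43)⌉ = 4

4


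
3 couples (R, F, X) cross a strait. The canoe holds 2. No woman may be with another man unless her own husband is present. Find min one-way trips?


Label couples R, F, X (H = husband, W = wife).
Counting alone: 6 people, the canoe carries 2 and someone must bring it back, so each round trip nets at most +1 on the far side until the last crossing → at least 9 trips. The jealousy constraint makes 9 impossible; the shortest valid schedule has 11:
1. WR+WF →  (far: WR,WF; near: HR,HF,HX,WX)
2. WR ←       (far: WF; near: HR,HF,HX,WR,WX)
3. WR+WX →  (far: WR,WF,WX; near: HR,HF,HX)
4. WR ←       (far: WF,WX; near: HR,HF,HX,WR)
5. HF+HX →  (far: HF,WF,HX,WX; near: HR,WR)
6. HF+WF ←  (far: HX,WX; near: HR,WR,HF,WF)
7. HR+HF →  (far: HR,HF,HX,WX; near: WR,WF)
8. WX ←       (far: HR,HF,HX; near: WR,WF,WX)
9. WR+WF →  (far: HR,WR,HF,WF,HX; near: WX)
10. HX ←      (far: HR,WR,HF,WF; near: HX,WX)
11. HX+WX → (far: all six; near: empty)
In every state each wife is either with her husband or with no other man.
Minimum trips = 11

11


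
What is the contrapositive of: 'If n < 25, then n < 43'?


Original: If n < 25, then n < 43
Contrapositive: If ¬Q, then ¬P
Negate Q: not (n < 43)
Negate P: not (n < 25)

If not (n < 43), then not (n < 25).


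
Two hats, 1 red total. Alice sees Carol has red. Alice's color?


Total red = 1, Carol = red
Red accounted for: 1
Remaining for Alice: 0
Alice's hat is blue.

blue


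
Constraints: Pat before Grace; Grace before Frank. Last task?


Constraints: Pat before Grace; Grace before Frank
The last task can have nothing scheduled after it, so it must never appear on the left of a 'before'.
Tasks appearing before some other task: Pat, Grace.
The only task not in that list is Frank → it is last.

Frank


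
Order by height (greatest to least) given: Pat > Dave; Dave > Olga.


Constraints: Pat > Dave; Dave > Olga
Method: at each step, the next-highest is the one remaining person who never appears on the smaller side of a constraint between remaining people.
  Step 1: remaining {Pat, Dave, Olga}; on the smaller side: {Dave, Olga} → Pat is next (Pat > Dave).
  Step 2: remaining {Dave, Olga}; on the smaller side: {Olga} → Dave is next (Dave > Olga).
  Step 3: only Olga remains → lowest.
Final ranking (highest to lowest):

Pat > Dave > Olga


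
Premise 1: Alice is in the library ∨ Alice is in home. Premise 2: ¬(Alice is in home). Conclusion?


Disjunctive syllogism: P ∨ Q, ¬P ⊢ Q
Disjunction: Alice is in the library ∨ Alice is in home
We know it is not the case that Alice is in home.
By disjunctive syllogism, the other disjunct must be true.

Alice is in the library


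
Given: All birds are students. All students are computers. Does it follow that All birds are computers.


Premise 1: All birds are students.
Premise 2: All students are computers.
Conclusion: All birds are computers.
Barbara syllogism (AAA-1): All A are B, All B are C → All A are C.
Middle term (students) distributed in premise 2.

Valid


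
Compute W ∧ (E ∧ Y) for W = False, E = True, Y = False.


W = False, E = True, Y = False
Step 1: E ∧ Y = True AND False = False
Step 2: W ∧ False = False AND False = False
AND is true only when ALL operands are true.

False


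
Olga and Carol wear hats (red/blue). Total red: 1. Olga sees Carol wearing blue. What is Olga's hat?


Total red = 1, Carol = blue
Red accounted for: 0
Remaining for Olga: 1
Olga's hat is red.

red


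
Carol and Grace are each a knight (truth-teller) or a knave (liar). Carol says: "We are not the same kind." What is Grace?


Carol says: "We are not the same kind."
Case 1: Carol is a Knight (truth-teller)
  Statement is true → they ARE different → Grace is a Knave
Case 2: Carol is a Knave (liar)
  Statement is false → they are NOT different → Grace is a Knave
In both cases, Grace is a Knave.

Knave


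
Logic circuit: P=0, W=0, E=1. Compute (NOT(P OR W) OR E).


P OR W = 0
NOT(0) = 1
1 OR 1 = 1

1


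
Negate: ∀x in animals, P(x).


Original: ∀x P(x)
Rule: ¬∀→∃, ¬∃→∀, negate predicate.
Negation: ∃x ¬P(x)

∃x ¬P(x)


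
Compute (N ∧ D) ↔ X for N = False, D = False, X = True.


N = False, D = False, X = True
Step 1: N ∧ D = False AND False = False
Step 2: (False) ↔ X: true when both sides have same truth value.
Result: False ↔ True = False

False


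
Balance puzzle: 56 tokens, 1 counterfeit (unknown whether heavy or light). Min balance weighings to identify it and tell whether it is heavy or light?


Let n = 56. 112 possibilities (n tokens × lighter/heavier); each weighing has 3 outcomes.
Bound for k weighings: say the first weighing puts j tokens on each pan. If it tips, the 2j weighed tokens remain suspects (each with a known direction) and k-1 weighings give 3^(k-1) outcomes; 3^(k-1) is odd, so 2j ≤ 3^(k-1) - 1. If it balances, the n - 2j unweighed tokens remain with direction unknown: 2(n - 2j) ≤ 3^(k-1) - 1 by the same parity argument. Adding, n ≤ (3^(k-1) - 1) + (3^(k-1) - 1)/2 = (3^k - 3)/2, and the classical three-group strategy achieves this (3 tokens in 2 weighings, 12 in 3, 39 in 4, 120 in 5).
So we need the smallest k with (3^k - 3)/2 ≥ 56.
k = 4: (3^4 - 3)/2 = 39 < 56 ✗
k = 5: (3^5 - 3)/2 = 120 ≥ 56 ✓

5


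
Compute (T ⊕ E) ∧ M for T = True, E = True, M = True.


T = True, E = True, M = True
Step 1: T ⊕ E = True XOR True = False
Step 2: False ∧ M = False AND True = False
XOR true when exactly one of T,E is true; then AND with M.

False


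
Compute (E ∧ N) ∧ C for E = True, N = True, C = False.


E = True, N = True, C = False
Step 1: E ∧ N = True AND True = True
Step 2: True ∧ C = True AND False = False
AND is true only when ALL operands are true.

False


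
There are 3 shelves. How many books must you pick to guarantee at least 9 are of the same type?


Pigeonhole: to guarantee k in one of n categories, need (k-1)×n + 1.
k = 9, n = 3
Minimum = (9-1) × 3 + 1 = 8 × 3 + 1

25


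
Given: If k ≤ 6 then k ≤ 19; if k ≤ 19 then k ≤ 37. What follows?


Hypothetical syllogism: P → Q, Q → R ⊢ P → R
Premise 1: k ≤ 6 → k ≤ 19
Premise 2: k ≤ 19 → k ≤ 37
Chain the implications: the middle term (k ≤ 19) links the two.
Conclusion: If k ≤ 6, then k ≤ 37.

If k ≤ 6, then k ≤ 37.


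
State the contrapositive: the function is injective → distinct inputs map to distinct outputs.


Original: If the function is injective, then distinct inputs map to distinct outputs
Contrapositive: If ¬Q, then ¬P
Negate Q: not (distinct inputs map to distinct outputs)
Negate P: not (the function is injective)

If not (distinct inputs map to distinct outputs), then not (the function is injective).


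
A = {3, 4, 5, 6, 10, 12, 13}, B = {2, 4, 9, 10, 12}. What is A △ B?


A = {3, 4, 5, 6, 10, 12, 13}
B = {2, 4, 9, 10, 12}
Operation: symmetric difference
In A only: [3, 5, 6, 13], in B only: [2, 9]

{2, 3, 5, 6, 9, 13}


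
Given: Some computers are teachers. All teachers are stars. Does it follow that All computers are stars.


Premise 1: Some computers are teachers.
Premise 2: All teachers are stars.
Conclusion: All computers are stars.
Fallacy: illicit minor. The minor term (computers) is distributed in the conclusion ('All computers ...') but undistributed in its premise ('Some computers are teachers' doesn't cover all computers).
Only 'Some computers are stars' follows, not 'All'.

Invalid


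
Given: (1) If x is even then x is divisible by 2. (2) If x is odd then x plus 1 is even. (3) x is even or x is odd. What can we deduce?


Constructive dilemma: (P → Q) ∧ (R → S), P ∨ R ⊢ Q ∨ S
Premise 1: x is even → x is divisible by 2
Premise 2: x is odd → x plus 1 is even
Premise 3: x is even ∨ x is odd
Case 1: Assuming x is even, then by Premise 1, x is divisible by 2.
Case 2: Assuming x is odd, then by Premise 2, x plus 1 is even.
Since one of x is even or x is odd must hold, we get x is divisible by 2 or x plus 1 is even.

x is divisible by 2 or x plus 1 is even.


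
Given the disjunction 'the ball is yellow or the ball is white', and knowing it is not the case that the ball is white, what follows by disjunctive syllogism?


Disjunctive syllogism: P ∨ Q, ¬P ⊢ Q
Disjunction: the ball is yellow ∨ the ball is white
We know it is not the case that the ball is white.
By disjunctive syllogism, the other disjunct must be true.

The ball is yellow


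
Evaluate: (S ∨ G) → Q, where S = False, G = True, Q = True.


S = False, G = True, Q = True
Step 1: S ∨ G = False OR True = True
Step 2: (True) → Q: false only when antecedent=True and Q=False.
Result: True

True


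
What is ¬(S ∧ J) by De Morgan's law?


De Morgan's law: ¬(P ∧ Q) ≡ ¬P ∨ ¬Q
¬(S ∧ J) = ¬S ∨ ¬J

¬S ∨ ¬J


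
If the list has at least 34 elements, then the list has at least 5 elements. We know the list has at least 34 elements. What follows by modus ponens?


Modus ponens: P → Q, P ⊢ Q
P: the list has at least 34 elements
Q: the list has at least 5 elements
We have P → Q and P is true.
By modus ponens, Q must be true.

The list has at least 5 elements


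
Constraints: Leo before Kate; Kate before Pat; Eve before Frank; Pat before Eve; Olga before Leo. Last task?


Constraints: Leo before Kate; Kate before Pat; Eve before Frank; Pat before Eve; Olga before Leo
The last task can have nothing scheduled after it, so it must never appear on the left of a 'before'.
Tasks appearing before some other task: Leo, Kate, Eve, Pat, Olga.
The only task not in that list is Frank → it is last.

Frank


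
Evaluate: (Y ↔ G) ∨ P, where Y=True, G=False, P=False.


Y = True, G = False, P = False
Expression: (Y ↔ G) ∨ P
Step 1: Y ↔ G = (True iff False) (true when values match) = False
Step 2: (False) ∨ P = False OR False = False

False


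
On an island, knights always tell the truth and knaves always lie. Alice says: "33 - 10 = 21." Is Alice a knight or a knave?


Statement: "33 - 10 = 21."
Actual: 33 - 10 = 23
Claimed: 21
Statement is FALSE → Alice lies → Knave

Knave


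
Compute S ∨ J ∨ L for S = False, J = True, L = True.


S = False, J = True, L = True
Step 1: S ∨ J = False OR True = True
Step 2: True ∨ L = True OR True = True
OR is true when at least one operand is true.

True


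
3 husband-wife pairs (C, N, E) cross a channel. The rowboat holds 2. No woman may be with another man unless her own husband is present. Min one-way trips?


Label couples C, N, E (H = husband, W = wife).
Counting alone: 6 people, the rowboat carries 2 and someone must bring it back, so each round trip nets at most +1 on the far side until the last crossing → at least 9 trips. The jealousy constraint makes 9 impossible; the shortest valid schedule has 11:
1. WC+WN →  (far: WC,WN; near: HC,HN,HE,WE)
2. WC ←       (far: WN; near: HC,HN,HE,WC,WE)
3. WC+WE →  (far: WC,WN,WE; near: HC,HN,HE)
4. WC ←       (far: WN,WE; near: HC,HN,HE,WC)
5. HN+HE →  (far: HN,WN,HE,WE; near: HC,WC)
6. HN+WN ←  (far: HE,WE; near: HC,WC,HN,WN)
7. HC+HN →  (far: HC,HN,HE,WE; near: WC,WN)
8. WE ←       (far: HC,HN,HE; near: WC,WN,WE)
9. WC+WN →  (far: HC,WC,HN,WN,HE; near: WE)
10. HE ←      (far: HC,WC,HN,WN; near: HE,WE)
11. HE+WE → (far: all six; near: empty)
In every state each wife is either with her husband or with no other man.
Minimum trips = 11

11


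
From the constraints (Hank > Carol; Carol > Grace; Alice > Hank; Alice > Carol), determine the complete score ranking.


Constraints: Hank > Carol; Carol > Grace; Alice > Hank; Alice > Carol
Method: at each step, the next-highest is the one remaining person who never appears on the smaller side of a constraint between remaining people.
  Step 1: remaining {Alice, Grace, Carol, Hank}; on the smaller side: {Grace, Carol, Hank} → Alice is next (Alice > Hank; Alice > Carol).
  Step 2: remaining {Grace, Carol, Hank}; on the smaller side: {Grace, Carol} → Hank is next (Hank > Carol).
  Step 3: remaining {Grace, Carol}; on the smaller side: {Grace} → Carol is next (Carol > Grace).
  Step 4: only Grace remains → lowest.
Final ranking (highest to lowest):

Alice > Hank > Carol > Grace


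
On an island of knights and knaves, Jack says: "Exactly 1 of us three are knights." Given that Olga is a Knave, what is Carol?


Jack claims exactly 1 knights among Jack, Olga, Carol.
Given: Olga is a Knave.

Case 1: Jack is a Knight (tells truth)
  Then exactly 1 of the three are knights.
  Counting Jack, Olga: 1 knight(s) so far. Need 0 more → Carol = Knave.
Case 2: Jack is a Knave (lies)
  Then the count is NOT 1.
  If Carol = Knight, count = 1 = 1 → claim would be true, contradicts lie.
  If Carol = Knave, count = 0 ≠ 1 → lie confirmed ✓

Carol is a Knave.

Knave


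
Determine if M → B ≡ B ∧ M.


Expression 1: M → B
Expression 2: B ∧ M
Truth table (M B | Expr1 Expr2):
  T T |   T     T
  T F |   F     F
  F T |   T     F   ← differ
  F F |   T     F   ← differ
Counterexample: M=F, B=T gives Expr1 = T but Expr2 = F, so the expressions are NOT logically equivalent.

No


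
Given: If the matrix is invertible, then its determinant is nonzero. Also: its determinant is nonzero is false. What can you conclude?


Modus tollens: P → Q, ¬Q ⊢ ¬P
P: the matrix is invertible
Q: its determinant is nonzero
We have P → Q and Q is false.
By modus tollens, P must be false.

It is not the case that the matrix is invertible


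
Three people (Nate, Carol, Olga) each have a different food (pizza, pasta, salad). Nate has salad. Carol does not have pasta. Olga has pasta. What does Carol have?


From clues:
  Olga → pasta
  Nate → salad
By elimination, Carol gets the remaining.

pizza


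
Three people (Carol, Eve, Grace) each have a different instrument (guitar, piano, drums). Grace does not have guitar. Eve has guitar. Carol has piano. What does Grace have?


From clues:
  Carol → piano
  Eve → guitar
By elimination, Grace gets the remaining.

drums


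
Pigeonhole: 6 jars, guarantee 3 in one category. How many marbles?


Pigeonhole: to guarantee k in one of n categories, need (k-1)×n + 1.
k = 3, n = 6
Minimum = (3-1) × 6 + 1 = 2 × 6 + 1

13


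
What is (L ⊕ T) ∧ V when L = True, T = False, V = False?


L = True, T = False, V = False
Step 1: L ⊕ T = True XOR False = True
Step 2: True ∧ V = True AND False = False
XOR true when exactly one of L,T is true; then AND with V.

False


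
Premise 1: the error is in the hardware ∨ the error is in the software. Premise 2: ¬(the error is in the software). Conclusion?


Disjunctive syllogism: P ∨ Q, ¬P ⊢ Q
Disjunction: the error is in the hardware ∨ the error is in the software
We know it is not the case that the error is in the software.
By disjunctive syllogism, the other disjunct must be true.

The error is in the hardware


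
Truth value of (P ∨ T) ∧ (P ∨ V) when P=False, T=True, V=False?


P = False, T = True, V = False
Expression: (P ∨ T) ∧ (P ∨ V)
Step 1: P ∨ T = False OR True = True
Step 2: P ∨ V = False OR False = False
Step 3: (True) ∧ (False) = True AND False = False

False


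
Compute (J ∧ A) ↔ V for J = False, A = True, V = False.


J = False, A = True, V = False
Step 1: J ∧ A = False AND True = False
Step 2: (False) ↔ V: true when both sides have same truth value.
Result: False ↔ False = True

True


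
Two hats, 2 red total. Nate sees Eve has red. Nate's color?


Total red = 2, Eve = red
Red accounted for: 1
Remaining for Nate: 1
Nate's hat is red.

red


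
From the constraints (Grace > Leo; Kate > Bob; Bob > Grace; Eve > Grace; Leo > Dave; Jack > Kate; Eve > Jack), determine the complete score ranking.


Constraints: Grace > Leo; Kate > Bob; Bob > Grace; Eve > Grace; Leo > Dave; Jack > Kate; Eve > Jack
Method: at each step, the next-highest is the one remaining person who never appears on the smaller side of a constraint between remaining people.
  Step 1: remaining {Jack, Dave, Eve, Grace, Kate, Leo, Bob}; on the smaller side: {Jack, Dave, Grace, Kate, Leo, Bob} → Eve is next (Eve > Grace; Eve > Jack).
  Step 2: remaining {Jack, Dave, Grace, Kate, Leo, Bob}; on the smaller side: {Dave, Grace, Kate, Leo, Bob} → Jack is next (Jack > Kate).
  Step 3: remaining {Dave, Grace, Kate, Leo, Bob}; on the smaller side: {Dave, Grace, Leo, Bob} → Kate is next (Kate > Bob).
  Step 4: remaining {Dave, Grace, Leo, Bob}; on the smaller side: {Dave, Grace, Leo} → Bob is next (Bob > Grace).
  Step 5: remaining {Dave, Grace, Leo}; on the smaller side: {Dave, Leo} → Grace is next (Grace > Leo).
  Step 6: remaining {Dave, Leo}; on the smaller side: {Dave} → Leo is next (Leo > Dave).
  Step 7: only Dave remains → lowest.
Final ranking (highest to lowest):

Eve > Jack > Kate > Bob > Grace > Leo > Dave


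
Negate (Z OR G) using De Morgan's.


De Morgan's law: ¬(P ∨ Q) ≡ ¬P ∧ ¬Q
¬(Z ∨ G) = ¬Z ∧ ¬G

¬Z ∧ ¬G


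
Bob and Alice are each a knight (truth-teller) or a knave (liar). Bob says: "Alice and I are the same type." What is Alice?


Bob says: "Alice and I are the same type."
Case 1: Bob is a Knight (truth-teller)
  Statement is true → they ARE the same → Alice is also a Knight
Case 2: Bob is a Knave (liar)
  Statement is false → they are NOT the same → Alice is a Knight
In both cases, Alice is a Knight.

Knight


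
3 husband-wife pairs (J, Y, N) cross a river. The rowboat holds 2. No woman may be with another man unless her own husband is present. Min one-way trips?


Label couples J, Y, N (H = husband, W = wife).
Counting alone: 6 people, the rowboat carries 2 and someone must bring it back, so each round trip nets at most +1 on the far side until the last crossing → at least 9 trips. The jealousy constraint makes 9 impossible; the shortest valid schedule has 11:
1. WJ+WY →  (far: WJ,WY; near: HJ,HY,HN,WN)
2. WJ ←       (far: WY; near: HJ,HY,HN,WJ,WN)
3. WJ+WN →  (far: WJ,WY,WN; near: HJ,HY,HN)
4. WJ ←       (far: WY,WN; near: HJ,HY,HN,WJ)
5. HY+HN →  (far: HY,WY,HN,WN; near: HJ,WJ)
6. HY+WY ←  (far: HN,WN; near: HJ,WJ,HY,WY)
7. HJ+HY →  (far: HJ,HY,HN,WN; near: WJ,WY)
8. WN ←       (far: HJ,HY,HN; near: WJ,WY,WN)
9. WJ+WY →  (far: HJ,WJ,HY,WY,HN; near: WN)
10. HN ←      (far: HJ,WJ,HY,WY; near: HN,WN)
11. HN+WN → (far: all six; near: empty)
In every state each wife is either with her husband or with no other man.
Minimum trips = 11

11


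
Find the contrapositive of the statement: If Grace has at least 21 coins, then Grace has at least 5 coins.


Original: If Grace has at least 21 coins, then Grace has at least 5 coins
Contrapositive: If ¬Q, then ¬P
Negate Q: not (Grace has at least 5 coins)
Negate P: not (Grace has at least 21 coins)

If not (Grace has at least 5 coins), then not (Grace has at least 21 coins).


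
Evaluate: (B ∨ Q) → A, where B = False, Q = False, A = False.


B = False, Q = False, A = False
Step 1: B ∨ Q = False OR False = False
Step 2: (False) → A: false only when antecedent=True and A=False.
Result: True

True


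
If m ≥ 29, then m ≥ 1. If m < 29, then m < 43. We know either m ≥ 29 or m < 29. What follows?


Constructive dilemma: (P → Q) ∧ (R → S), P ∨ R ⊢ Q ∨ S
Premise 1: m ≥ 29 → m ≥ 1
Premise 2: m < 29 → m < 43
Premise 3: m ≥ 29 ∨ m < 29
Case 1: Assuming m ≥ 29, then by Premise 1, m ≥ 1.
Case 2: Assuming m < 29, then by Premise 2, m < 43.
Since one of m ≥ 29 or m < 29 must hold, we get m ≥ 1 or m < 43.

m ≥ 1 or m < 43.


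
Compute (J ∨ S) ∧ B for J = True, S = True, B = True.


J = True, S = True, B = True
Step 1: J ∨ S = True OR True = True
Step 2: True ∧ B = True AND True = True
OR is true when at least one operand is true; AND requires both.

True


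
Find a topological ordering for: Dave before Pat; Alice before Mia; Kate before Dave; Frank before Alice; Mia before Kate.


Constraints: Dave before Pat; Alice before Mia; Kate before Dave; Frank before Alice; Mia before Kate
Method: repeatedly schedule the remaining task that has no remaining task required before it.
  Step 1: remaining {Dave, Mia, Alice, Kate, Frank, Pat}; every task except Frank still has a predecessor pending → schedule Frank.
  Step 2: remaining {Dave, Mia, Alice, Kate, Pat}; every task except Alice still has a predecessor pending → schedule Alice.
  Step 3: remaining {Dave, Mia, Kate, Pat}; every task except Mia still has a predecessor pending → schedule Mia.
  Step 4: remaining {Dave, Kate, Pat}; every task except Kate still has a predecessor pending → schedule Kate.
  Step 5: remaining {Dave, Pat}; every task except Dave still has a predecessor pending → schedule Dave.
  Step 6: only Pat remains → schedule Pat.
Resulting order:

Frank → Alice → Mia → Kate → Dave → Pat


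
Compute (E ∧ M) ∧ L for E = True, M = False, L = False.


E = True, M = False, L = False
Step 1: E ∧ M = True AND False = False
Step 2: False ∧ L = False AND False = False
AND is true only when ALL operands are true.

False


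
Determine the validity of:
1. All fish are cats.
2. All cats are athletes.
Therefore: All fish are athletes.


Premise 1: All fish are cats.
Premise 2: All cats are athletes.
Conclusion: All fish are athletes.
Barbara syllogism (AAA-1): All A are B, All B are C → All A are C.
Middle term (cats) distributed in premise 2.

Valid


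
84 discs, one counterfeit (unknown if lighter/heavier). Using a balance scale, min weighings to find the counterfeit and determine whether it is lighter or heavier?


Let n = 84. 168 possibilities (n discs × lighter/heavier); each weighing has 3 outcomes.
Bound for k weighings: say the first weighing puts j discs on each pan. If it tips, the 2j weighed discs remain suspects (each with a known direction) and k-1 weighings give 3^(k-1) outcomes; 3^(k-1) is odd, so 2j ≤ 3^(k-1) - 1. If it balances, the n - 2j unweighed discs remain with direction unknown: 2(n - 2j) ≤ 3^(k-1) - 1 by the same parity argument. Adding, n ≤ (3^(k-1) - 1) + (3^(k-1) - 1)/2 = (3^k - 3)/2, and the classical three-group strategy achieves this (3 discs in 2 weighings, 12 in 3, 39 in 4, 120 in 5).
So we need the smallest k with (3^k - 3)/2 ≥ 84.
k = 4: (3^4 - 3)/2 = 39 < 84 ✗
k = 5: (3^5 - 3)/2 = 120 ≥ 84 ✓

5


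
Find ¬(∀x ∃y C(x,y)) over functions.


Original: ∀x ∃y C(x,y)
Rule: ¬∀→∃, ¬∃→∀, negate predicate.
Negation: ∃x ∀y ¬C(x,y)

∃x ∀y ¬C(x,y)


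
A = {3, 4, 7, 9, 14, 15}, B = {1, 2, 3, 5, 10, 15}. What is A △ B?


A = {3, 4, 7, 9, 14, 15}
B = {1, 2, 3, 5, 10, 15}
Operation: symmetric difference
In A only: [4, 7, 9, 14], in B only: [1, 2, 5, 10]

{1, 2, 4, 5, 7, 9, 10, 14}


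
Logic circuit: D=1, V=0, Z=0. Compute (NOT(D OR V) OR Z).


D OR V = 1
NOT(1) = 0
0 OR 0 = 0

0


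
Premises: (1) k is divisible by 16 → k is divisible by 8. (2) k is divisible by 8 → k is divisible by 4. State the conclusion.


Hypothetical syllogism: P → Q, Q → R ⊢ P → R
Premise 1: k is divisible by 16 → k is divisible by 8
Premise 2: k is divisible by 8 → k is divisible by 4
Chain the implications: the middle term (k is divisible by 8) links the two.
Conclusion: If k is divisible by 16, then k is divisible by 4.

If k is divisible by 16, then k is divisible by 4.


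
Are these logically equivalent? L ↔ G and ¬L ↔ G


Expression 1: L ↔ G
Expression 2: ¬L ↔ G
Truth table (L G | Expr1 Expr2):
  T T |   T     F   ← differ
  T F |   F     T   ← differ
  F T |   F     T   ← differ
  F F |   T     F   ← differ
Counterexample: L=T, G=T gives Expr1 = T but Expr2 = F, so the expressions are NOT logically equivalent.

No


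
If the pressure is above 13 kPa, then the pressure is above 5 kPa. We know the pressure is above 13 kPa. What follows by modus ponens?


Modus ponens: P → Q, P ⊢ Q
P: the pressure is above 13 kPa
Q: the pressure is above 5 kPa
We have P → Q and P is true.
By modus ponens, Q must be true.

The pressure is above 5 kPa


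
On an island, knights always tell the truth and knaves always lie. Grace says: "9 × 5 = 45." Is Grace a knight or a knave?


Statement: "9 × 5 = 45."
Actual: 9 × 5 = 45
Claimed: 45
Statement is TRUE → Grace tells the truth → Knight

Knight


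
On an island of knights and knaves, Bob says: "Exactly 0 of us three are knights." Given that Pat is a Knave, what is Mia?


Bob claims exactly 0 knights among Bob, Pat, Mia.
Given: Pat is a Knave.

Case 1: Bob is a Knight (tells truth)
  Then exactly 0 of the three are knights.
  Counting Bob, Pat: 1 knight(s) so far. Need -1 more → impossible.
Case 2: Bob is a Knave (lies)
  Then the count is NOT 0.
  If Mia = Knave, count = 0 = 0 → claim would be true, contradicts lie.
  If Mia = Knight, count = 1 ≠ 0 → lie confirmed ✓

Mia is a Knight.

Knight
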